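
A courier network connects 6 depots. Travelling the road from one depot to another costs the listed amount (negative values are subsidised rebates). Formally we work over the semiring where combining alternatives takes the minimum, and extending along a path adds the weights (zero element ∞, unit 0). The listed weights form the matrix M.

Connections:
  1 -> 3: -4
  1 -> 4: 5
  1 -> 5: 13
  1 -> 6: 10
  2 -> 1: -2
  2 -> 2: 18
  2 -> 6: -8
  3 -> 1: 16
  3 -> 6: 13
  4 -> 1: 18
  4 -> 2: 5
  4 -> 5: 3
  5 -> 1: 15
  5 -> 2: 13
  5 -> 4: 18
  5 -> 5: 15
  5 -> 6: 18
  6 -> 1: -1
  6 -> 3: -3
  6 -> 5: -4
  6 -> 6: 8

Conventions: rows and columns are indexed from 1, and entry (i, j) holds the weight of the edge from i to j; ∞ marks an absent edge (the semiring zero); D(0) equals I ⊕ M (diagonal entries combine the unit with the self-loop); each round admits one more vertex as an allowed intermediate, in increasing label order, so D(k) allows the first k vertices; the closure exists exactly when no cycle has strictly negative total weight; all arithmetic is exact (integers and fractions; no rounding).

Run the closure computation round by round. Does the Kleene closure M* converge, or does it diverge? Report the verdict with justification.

D(0):
  [0, ∞, -4, 5, 13, 10]
  [-2, 0, ∞, ∞, ∞, -8]
  [16, ∞, 0, ∞, ∞, 13]
  [18, 5, ∞, 0, 3, ∞]
  [15, 13, ∞, 18, 0, 18]
  [-1, ∞, -3, ∞, -4, 0]
D(1):
  [0, ∞, -4, 5, 13, 10]
  [-2, 0, -6, 3, 11, -8]
  [16, ∞, 0, 21, 29, 13]
  [18, 5, 14, 0, 3, 28]
  [15, 13, 11, 18, 0, 18]
  [-1, ∞, -5, 4, -4, 0]
D(2):
  [0, ∞, -4, 5, 13, 10]
  [-2, 0, -6, 3, 11, -8]
  [16, ∞, 0, 21, 29, 13]
  [3, 5, -1, 0, 3, -3]
  [11, 13, 7, 16, 0, 5]
  [-1, ∞, -5, 4, -4, 0]
D(3):
  [0, ∞, -4, 5, 13, 9]
  [-2, 0, -6, 3, 11, -8]
  [16, ∞, 0, 21, 29, 13]
  [3, 5, -1, 0, 3, -3]
  [11, 13, 7, 16, 0, 5]
  [-1, ∞, -5, 4, -4, 0]
D(4):
  [0, 10, -4, 5, 8, 2]
  [-2, 0, -6, 3, 6, -8]
  [16, 26, 0, 21, 24, 13]
  [3, 5, -1, 0, 3, -3]
  [11, 13, 7, 16, 0, 5]
  [-1, 9, -5, 4, -4, 0]
D(5):
  [0, 10, -4, 5, 8, 2]
  [-2, 0, -6, 3, 6, -8]
  [16, 26, 0, 21, 24, 13]
  [3, 5, -1, 0, 3, -3]
  [11, 13, 7, 16, 0, 5]
  [-1, 9, -5, 4, -4, 0]
D(6):
  [0, 10, -4, 5, -2, 2]
  [-9, 0, -13, -4, -12, -8]
  [12, 22, 0, 17, 9, 13]
  [-4, 5, -8, 0, -7, -3]
  [4, 13, 0, 9, 0, 5]
  [-1, 9, -5, 4, -4, 0]
Key observation: every diagonal entry stays at the unit through all rounds, so no improving cycle exists.
Answer: CONVERGES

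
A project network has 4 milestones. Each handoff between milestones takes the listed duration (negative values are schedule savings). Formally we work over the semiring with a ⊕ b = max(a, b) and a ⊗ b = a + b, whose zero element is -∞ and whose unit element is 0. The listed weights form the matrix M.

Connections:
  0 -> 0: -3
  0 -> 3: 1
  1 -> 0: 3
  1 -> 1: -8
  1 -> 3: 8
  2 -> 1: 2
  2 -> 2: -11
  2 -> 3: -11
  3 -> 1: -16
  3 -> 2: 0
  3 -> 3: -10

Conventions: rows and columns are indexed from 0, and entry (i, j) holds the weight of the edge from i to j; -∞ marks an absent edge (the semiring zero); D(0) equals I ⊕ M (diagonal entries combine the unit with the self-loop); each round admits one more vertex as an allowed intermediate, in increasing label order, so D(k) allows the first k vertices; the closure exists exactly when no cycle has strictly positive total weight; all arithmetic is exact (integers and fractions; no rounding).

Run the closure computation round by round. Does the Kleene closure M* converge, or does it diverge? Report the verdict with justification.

D(0):
  [0, -∞, -∞, 1]
  [3, 0, -∞, 8]
  [-∞, 2, 0, -11]
  [-∞, -16, 0, 0]
D(1):
  [0, -∞, -∞, 1]
  [3, 0, -∞, 8]
  [-∞, 2, 0, -11]
  [-∞, -16, 0, 0]
D(2):
  [0, -∞, -∞, 1]
  [3, 0, -∞, 8]
  [5, 2, 0, 10]
  [-13, -16, 0, 0]
Detection: at round 3, diagonal entry (3, 3) turns strictly positive.
Key observation: the cycle 3->2->1->0->3 has total weight 0 + 2 + 3 + 1, which is strictly positive.
Answer: DIVERGES — positive cycle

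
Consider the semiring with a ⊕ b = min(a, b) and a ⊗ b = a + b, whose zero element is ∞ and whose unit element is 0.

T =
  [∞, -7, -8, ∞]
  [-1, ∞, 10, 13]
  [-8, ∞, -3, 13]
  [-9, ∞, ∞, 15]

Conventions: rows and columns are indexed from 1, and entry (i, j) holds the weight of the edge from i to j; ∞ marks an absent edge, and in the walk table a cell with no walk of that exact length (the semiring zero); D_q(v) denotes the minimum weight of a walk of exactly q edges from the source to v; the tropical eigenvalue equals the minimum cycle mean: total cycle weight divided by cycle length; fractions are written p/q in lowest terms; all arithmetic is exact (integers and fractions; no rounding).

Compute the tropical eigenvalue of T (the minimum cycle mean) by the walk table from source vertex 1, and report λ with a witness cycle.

q=0: [0, ∞, ∞, ∞]
q=1: [∞, -7, -8, ∞]
q=2: [-16, ∞, -11, 5]
q=3: [-19, -23, -24, 2]
q=4: [-32, -26, -27, -11]
Optimal cycle mean attained by: cycle 1->3->1, total (-8) + (-8), length 2.
Answer: λ = -8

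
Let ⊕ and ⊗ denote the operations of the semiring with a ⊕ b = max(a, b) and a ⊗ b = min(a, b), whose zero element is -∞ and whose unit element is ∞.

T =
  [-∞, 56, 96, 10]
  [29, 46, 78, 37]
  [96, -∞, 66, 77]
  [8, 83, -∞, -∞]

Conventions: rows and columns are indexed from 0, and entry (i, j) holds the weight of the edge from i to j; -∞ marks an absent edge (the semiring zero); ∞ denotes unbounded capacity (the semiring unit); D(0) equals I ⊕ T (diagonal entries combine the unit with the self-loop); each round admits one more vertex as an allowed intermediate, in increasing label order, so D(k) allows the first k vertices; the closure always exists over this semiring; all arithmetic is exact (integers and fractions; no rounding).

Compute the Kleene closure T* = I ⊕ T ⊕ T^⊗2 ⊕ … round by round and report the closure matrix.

D(0):
  [∞, 56, 96, 10]
  [29, ∞, 78, 37]
  [96, -∞, ∞, 77]
  [8, 83, -∞, ∞]
D(1):
  [∞, 56, 96, 10]
  [29, ∞, 78, 37]
  [96, 56, ∞, 77]
  [8, 83, 8, ∞]
D(2):
  [∞, 56, 96, 37]
  [29, ∞, 78, 37]
  [96, 56, ∞, 77]
  [29, 83, 78, ∞]
D(3):
  [∞, 56, 96, 77]
  [78, ∞, 78, 77]
  [96, 56, ∞, 77]
  [78, 83, 78, ∞]
D(4):
  [∞, 77, 96, 77]
  [78, ∞, 78, 77]
  [96, 77, ∞, 77]
  [78, 83, 78, ∞]
Answer: T* = [[∞, 77, 96, 77], [78, ∞, 78, 77], [96, 77, ∞, 77], [78, 83, 78, ∞]]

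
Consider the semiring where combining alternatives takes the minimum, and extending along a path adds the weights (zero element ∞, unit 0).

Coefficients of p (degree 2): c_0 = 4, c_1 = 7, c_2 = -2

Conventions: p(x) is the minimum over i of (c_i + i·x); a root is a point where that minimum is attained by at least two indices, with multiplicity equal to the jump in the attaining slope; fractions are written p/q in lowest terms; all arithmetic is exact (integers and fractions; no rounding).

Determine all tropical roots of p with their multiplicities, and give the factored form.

hull edge (i=0, c=4) to (i=2, c=-2): slope -3, span 2
Factored form: p(x) = -2 ⊗ (x ⊕ 3) ⊗ (x ⊕ 3)
Answer: roots = 3 (mult 2)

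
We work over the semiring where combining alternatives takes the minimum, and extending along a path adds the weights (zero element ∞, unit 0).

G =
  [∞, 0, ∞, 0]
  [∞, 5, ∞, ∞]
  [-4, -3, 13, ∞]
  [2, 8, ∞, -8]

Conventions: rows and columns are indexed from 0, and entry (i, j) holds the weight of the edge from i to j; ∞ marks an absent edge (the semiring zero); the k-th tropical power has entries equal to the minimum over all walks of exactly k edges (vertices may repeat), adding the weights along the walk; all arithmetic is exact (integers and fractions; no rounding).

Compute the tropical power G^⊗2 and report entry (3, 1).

G^⊗2:
  [2, 5, ∞, -8]
  [∞, 10, ∞, ∞]
  [9, -4, 26, -4]
  [-6, 0, ∞, -16]
Key observation: the optimum is the walk 3->3->1, with weight (-8) + 8 = 0.
Optimal value attained by: walk 3->3->1.
Answer: (G^⊗2)[3][1] = 0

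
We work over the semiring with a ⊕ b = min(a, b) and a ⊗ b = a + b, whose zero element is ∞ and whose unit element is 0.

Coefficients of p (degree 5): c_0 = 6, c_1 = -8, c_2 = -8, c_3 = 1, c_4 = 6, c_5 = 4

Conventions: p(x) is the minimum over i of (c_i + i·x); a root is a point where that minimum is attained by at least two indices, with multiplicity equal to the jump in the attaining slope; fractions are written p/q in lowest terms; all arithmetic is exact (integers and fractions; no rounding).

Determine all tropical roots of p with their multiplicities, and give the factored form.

hull edge (i=0, c=6) to (i=1, c=-8): slope -14, span 1
hull edge (i=1, c=-8) to (i=2, c=-8): slope 0, span 1
hull edge (i=2, c=-8) to (i=5, c=4): slope 4, span 3
Factored form: p(x) = 4 ⊗ (x ⊕ (-4)) ⊗ (x ⊕ (-4)) ⊗ (x ⊕ (-4)) ⊗ (x ⊕ 0) ⊗ (x ⊕ 14)
Answer: roots = -4 (mult 3), 0 (mult 1), 14 (mult 1)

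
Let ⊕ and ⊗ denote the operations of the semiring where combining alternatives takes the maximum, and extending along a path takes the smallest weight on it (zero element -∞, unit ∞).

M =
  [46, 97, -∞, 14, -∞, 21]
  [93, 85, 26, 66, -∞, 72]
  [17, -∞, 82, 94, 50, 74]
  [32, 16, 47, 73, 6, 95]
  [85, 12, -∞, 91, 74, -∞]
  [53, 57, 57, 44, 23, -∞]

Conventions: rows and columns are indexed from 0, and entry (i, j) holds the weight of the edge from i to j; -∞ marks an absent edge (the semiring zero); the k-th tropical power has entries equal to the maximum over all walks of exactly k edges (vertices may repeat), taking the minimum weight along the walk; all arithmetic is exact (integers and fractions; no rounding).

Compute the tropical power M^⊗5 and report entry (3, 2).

M^⊗2:
  [93, 85, 26, 66, 21, 72]
  [85, 93, 57, 66, 26, 72]
  [53, 57, 82, 82, 50, 94]
  [53, 57, 57, 73, 47, 73]
  [74, 85, 47, 74, 74, 91]
  [57, 57, 57, 57, 50, 57]
M^⊗3:
  [85, 93, 57, 66, 26, 72]
  [93, 85, 57, 66, 50, 72]
  [57, 57, 82, 82, 50, 82]
  [57, 57, 57, 73, 50, 73]
  [85, 85, 57, 74, 74, 74]
  [57, 57, 57, 57, 50, 57]
M^⊗4:
  [93, 85, 57, 66, 50, 72]
  [85, 93, 57, 66, 50, 72]
  [57, 57, 82, 82, 50, 82]
  [57, 57, 57, 73, 50, 73]
  [85, 85, 57, 74, 74, 74]
  [57, 57, 57, 57, 50, 57]
M^⊗5:
  [85, 93, 57, 66, 50, 72]
  [93, 85, 57, 66, 50, 72]
  [57, 57, 82, 82, 50, 82]
  [57, 57, 57, 73, 50, 73]
  [85, 85, 57, 74, 74, 74]
  [57, 57, 57, 57, 50, 57]
Key observation: the optimum is the walk 3->3->3->3->5->2, with weight 73 min 73 min 73 min 95 min 57 = 57.
Optimal value attained by: walk 3->3->3->3->5->2.
Answer: (M^⊗5)[3][2] = 57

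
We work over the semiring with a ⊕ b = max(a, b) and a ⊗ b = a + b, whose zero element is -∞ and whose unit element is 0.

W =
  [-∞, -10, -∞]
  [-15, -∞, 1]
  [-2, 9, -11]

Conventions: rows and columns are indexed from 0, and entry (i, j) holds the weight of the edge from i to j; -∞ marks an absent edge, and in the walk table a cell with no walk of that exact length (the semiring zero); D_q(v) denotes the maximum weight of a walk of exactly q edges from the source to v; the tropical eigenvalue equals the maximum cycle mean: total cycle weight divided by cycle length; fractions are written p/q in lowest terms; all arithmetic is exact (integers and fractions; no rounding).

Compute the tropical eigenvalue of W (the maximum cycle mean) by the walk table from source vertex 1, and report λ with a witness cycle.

q=0: [-∞, 0, -∞]
q=1: [-15, -∞, 1]
q=2: [-1, 10, -10]
q=3: [-5, -1, 11]
Optimal cycle mean attained by: cycle 1->2->1, total 1 + 9, length 2.
Answer: λ = 5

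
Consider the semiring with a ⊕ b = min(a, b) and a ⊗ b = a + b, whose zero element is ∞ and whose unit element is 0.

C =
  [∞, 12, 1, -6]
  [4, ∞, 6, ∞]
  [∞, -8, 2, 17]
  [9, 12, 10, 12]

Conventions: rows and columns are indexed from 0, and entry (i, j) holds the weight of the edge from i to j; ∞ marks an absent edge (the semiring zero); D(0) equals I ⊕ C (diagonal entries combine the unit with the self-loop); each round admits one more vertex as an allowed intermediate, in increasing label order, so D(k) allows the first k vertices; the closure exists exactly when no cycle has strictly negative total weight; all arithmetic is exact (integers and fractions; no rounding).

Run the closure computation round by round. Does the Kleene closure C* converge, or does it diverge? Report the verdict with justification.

D(0):
  [0, 12, 1, -6]
  [4, 0, 6, ∞]
  [∞, -8, 0, 17]
  [9, 12, 10, 0]
D(1):
  [0, 12, 1, -6]
  [4, 0, 5, -2]
  [∞, -8, 0, 17]
  [9, 12, 10, 0]
Detection: at round 2, diagonal entry (2, 2) turns strictly negative.
Key observation: the cycle 2->1->0->2 has total weight (-8) + 4 + 1, which is strictly negative.
Answer: DIVERGES — negative cycle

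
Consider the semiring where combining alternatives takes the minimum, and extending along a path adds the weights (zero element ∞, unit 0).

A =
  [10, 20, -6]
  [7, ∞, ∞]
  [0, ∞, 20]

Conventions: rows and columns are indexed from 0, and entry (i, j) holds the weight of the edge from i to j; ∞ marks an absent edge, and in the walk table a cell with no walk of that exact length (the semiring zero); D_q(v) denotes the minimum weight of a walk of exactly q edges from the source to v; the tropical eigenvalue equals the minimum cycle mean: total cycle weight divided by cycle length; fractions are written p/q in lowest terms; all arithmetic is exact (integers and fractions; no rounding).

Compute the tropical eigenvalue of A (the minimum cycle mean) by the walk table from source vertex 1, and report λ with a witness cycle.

q=0: [∞, 0, ∞]
q=1: [7, ∞, ∞]
q=2: [17, 27, 1]
q=3: [1, 37, 11]
Optimal cycle mean attained by: cycle 0->2->0, total (-6) + 0, length 2.
Answer: λ = -3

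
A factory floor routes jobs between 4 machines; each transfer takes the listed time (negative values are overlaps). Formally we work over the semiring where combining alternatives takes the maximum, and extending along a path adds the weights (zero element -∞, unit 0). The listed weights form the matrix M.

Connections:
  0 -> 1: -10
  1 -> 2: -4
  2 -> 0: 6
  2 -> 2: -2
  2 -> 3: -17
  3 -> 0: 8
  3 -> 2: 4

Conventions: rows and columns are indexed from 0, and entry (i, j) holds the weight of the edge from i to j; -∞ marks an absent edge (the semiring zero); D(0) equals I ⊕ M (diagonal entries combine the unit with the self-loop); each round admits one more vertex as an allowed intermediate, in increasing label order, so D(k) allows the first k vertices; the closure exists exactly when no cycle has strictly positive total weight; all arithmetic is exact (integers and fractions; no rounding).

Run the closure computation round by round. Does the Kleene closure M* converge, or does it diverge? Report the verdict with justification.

D(0):
  [0, -10, -∞, -∞]
  [-∞, 0, -4, -∞]
  [6, -∞, 0, -17]
  [8, -∞, 4, 0]
D(1):
  [0, -10, -∞, -∞]
  [-∞, 0, -4, -∞]
  [6, -4, 0, -17]
  [8, -2, 4, 0]
D(2):
  [0, -10, -14, -∞]
  [-∞, 0, -4, -∞]
  [6, -4, 0, -17]
  [8, -2, 4, 0]
D(3):
  [0, -10, -14, -31]
  [2, 0, -4, -21]
  [6, -4, 0, -17]
  [10, 0, 4, 0]
D(4):
  [0, -10, -14, -31]
  [2, 0, -4, -21]
  [6, -4, 0, -17]
  [10, 0, 4, 0]
Key observation: every diagonal entry stays at the unit through all rounds, so no improving cycle exists.
Answer: CONVERGES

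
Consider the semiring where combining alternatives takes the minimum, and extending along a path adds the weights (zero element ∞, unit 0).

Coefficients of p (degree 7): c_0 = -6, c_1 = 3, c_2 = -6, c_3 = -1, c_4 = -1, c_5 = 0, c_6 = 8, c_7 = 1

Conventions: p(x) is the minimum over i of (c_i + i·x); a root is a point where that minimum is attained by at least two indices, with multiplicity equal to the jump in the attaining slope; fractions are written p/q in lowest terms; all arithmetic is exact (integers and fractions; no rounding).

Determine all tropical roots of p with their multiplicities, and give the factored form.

hull edge (i=0, c=-6) to (i=2, c=-6): slope 0, span 2
hull edge (i=2, c=-6) to (i=7, c=1): slope 7/5, span 5
Factored form: p(x) = 1 ⊗ (x ⊕ (-7/5)) ⊗ (x ⊕ (-7/5)) ⊗ (x ⊕ (-7/5)) ⊗ (x ⊕ (-7/5)) ⊗ (x ⊕ (-7/5)) ⊗ (x ⊕ 0) ⊗ (x ⊕ 0)
Answer: roots = -7/5 (mult 5), 0 (mult 2)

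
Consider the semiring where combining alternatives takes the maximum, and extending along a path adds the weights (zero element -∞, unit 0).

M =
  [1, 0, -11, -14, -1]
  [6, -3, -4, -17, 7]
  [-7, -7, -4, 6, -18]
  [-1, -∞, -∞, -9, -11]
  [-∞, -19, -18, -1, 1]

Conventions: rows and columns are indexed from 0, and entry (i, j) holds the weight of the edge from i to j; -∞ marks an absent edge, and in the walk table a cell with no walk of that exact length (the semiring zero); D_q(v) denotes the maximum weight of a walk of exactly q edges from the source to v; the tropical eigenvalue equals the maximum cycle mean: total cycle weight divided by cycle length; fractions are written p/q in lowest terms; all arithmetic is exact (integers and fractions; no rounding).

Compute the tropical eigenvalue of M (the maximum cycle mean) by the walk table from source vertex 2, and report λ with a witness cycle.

q=0: [-∞, -∞, 0, -∞, -∞]
q=1: [-7, -7, -4, 6, -18]
q=2: [5, -7, -8, 2, 0]
q=3: [6, 5, -6, -1, 4]
q=4: [11, 6, 1, 3, 12]
q=5: [12, 11, 2, 11, 13]
Optimal cycle mean attained by: cycle 0->1->0, total 0 + 6, length 2.
Answer: λ = 3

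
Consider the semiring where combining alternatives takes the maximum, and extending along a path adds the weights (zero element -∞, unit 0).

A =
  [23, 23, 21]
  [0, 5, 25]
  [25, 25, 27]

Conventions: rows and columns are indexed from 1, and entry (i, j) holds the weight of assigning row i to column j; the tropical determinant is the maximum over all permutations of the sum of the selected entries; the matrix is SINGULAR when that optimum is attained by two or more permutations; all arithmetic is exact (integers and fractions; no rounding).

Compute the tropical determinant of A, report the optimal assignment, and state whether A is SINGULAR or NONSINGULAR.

σ = (1, 2, 3): 23 + 5 + 27 = 55
σ = (1, 3, 2): 23 + 25 + 25 = 73
σ = (2, 1, 3): 23 + 0 + 27 = 50
σ = (2, 3, 1): 23 + 25 + 25 = 73
σ = (3, 1, 2): 21 + 0 + 25 = 46
σ = (3, 2, 1): 21 + 5 + 25 = 51
Optimal value attained by: σ = (1, 3, 2).
Answer: det⊕(A) = 73; verdict: SINGULAR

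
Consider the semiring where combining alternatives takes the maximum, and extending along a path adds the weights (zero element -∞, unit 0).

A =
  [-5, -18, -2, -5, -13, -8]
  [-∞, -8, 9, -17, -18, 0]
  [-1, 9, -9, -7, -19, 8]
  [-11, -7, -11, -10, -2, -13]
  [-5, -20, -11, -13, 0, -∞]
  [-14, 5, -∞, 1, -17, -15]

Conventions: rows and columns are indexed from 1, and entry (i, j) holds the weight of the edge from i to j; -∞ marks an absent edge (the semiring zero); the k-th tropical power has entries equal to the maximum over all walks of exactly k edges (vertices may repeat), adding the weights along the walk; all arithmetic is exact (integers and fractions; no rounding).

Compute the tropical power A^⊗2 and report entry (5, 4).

A^⊗2:
  [-3, 7, -7, -7, -7, 6]
  [8, 18, 1, 2, -10, 17]
  [-6, 13, 18, 9, -9, 9]
  [-7, -2, 2, -12, -2, -3]
  [-5, -2, -7, -10, 0, -3]
  [-10, -3, 14, -9, -1, 5]
Key observation: the optimum is the walk 5->1->4, with weight (-5) + (-5) = -10.
Optimal value attained by: walk 5->1->4.
Answer: (A^⊗2)[5][4] = -10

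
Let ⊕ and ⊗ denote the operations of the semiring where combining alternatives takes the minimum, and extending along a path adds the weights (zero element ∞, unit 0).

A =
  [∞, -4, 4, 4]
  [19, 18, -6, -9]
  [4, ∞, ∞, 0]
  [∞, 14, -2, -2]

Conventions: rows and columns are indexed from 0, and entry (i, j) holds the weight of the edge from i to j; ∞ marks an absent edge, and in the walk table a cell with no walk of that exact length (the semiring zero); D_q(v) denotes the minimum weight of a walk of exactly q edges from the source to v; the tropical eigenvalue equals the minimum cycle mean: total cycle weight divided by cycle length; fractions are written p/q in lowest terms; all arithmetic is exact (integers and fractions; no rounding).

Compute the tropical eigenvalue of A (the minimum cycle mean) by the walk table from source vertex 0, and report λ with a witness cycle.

q=0: [0, ∞, ∞, ∞]
q=1: [∞, -4, 4, 4]
q=2: [8, 14, -10, -13]
q=3: [-6, 1, -15, -15]
q=4: [-11, -10, -17, -17]
Optimal cycle mean attained by: cycle 0->1->3->2->0, total (-4) + (-9) + (-2) + 4, length 4.
Answer: λ = -11/4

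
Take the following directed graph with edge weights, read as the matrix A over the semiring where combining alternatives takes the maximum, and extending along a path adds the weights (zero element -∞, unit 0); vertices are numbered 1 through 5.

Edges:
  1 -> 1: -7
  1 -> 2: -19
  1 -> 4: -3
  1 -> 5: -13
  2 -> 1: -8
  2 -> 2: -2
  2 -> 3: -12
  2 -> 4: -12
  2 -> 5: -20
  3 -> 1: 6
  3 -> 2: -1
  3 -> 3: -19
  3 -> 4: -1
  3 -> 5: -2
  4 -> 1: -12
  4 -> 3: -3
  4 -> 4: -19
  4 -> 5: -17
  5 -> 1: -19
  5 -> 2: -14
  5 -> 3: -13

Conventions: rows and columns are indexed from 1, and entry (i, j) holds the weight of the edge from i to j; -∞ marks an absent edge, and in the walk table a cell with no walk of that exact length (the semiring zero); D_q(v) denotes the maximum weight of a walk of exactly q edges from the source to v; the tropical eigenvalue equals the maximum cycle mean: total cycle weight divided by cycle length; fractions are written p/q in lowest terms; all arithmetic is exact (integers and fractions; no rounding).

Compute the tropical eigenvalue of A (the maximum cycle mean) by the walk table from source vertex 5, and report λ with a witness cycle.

q=0: [-∞, -∞, -∞, -∞, 0]
q=1: [-19, -14, -13, -∞, -∞]
q=2: [-7, -14, -26, -14, -15]
q=3: [-14, -16, -17, -10, -20]
q=4: [-11, -18, -13, -17, -19]
q=5: [-7, -14, -20, -14, -15]
Optimal cycle mean attained by: cycle 1->4->3->1, total (-3) + (-3) + 6, length 3.
Answer: λ = 0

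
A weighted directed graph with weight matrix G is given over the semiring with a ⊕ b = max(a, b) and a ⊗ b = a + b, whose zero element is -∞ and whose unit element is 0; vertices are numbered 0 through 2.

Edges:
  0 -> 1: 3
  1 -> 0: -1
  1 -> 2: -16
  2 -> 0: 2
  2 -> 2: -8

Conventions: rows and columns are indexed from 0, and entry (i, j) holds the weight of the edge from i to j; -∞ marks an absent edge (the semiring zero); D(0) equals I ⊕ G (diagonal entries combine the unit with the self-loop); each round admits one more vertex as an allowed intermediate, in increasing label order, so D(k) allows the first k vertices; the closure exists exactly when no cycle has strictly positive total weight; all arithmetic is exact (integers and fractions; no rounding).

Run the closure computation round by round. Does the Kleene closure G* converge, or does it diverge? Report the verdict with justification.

D(0):
  [0, 3, -∞]
  [-1, 0, -16]
  [2, -∞, 0]
Detection: at round 1, diagonal entry (1, 1) turns strictly positive.
Key observation: the cycle 1->0->1 has total weight (-1) + 3, which is strictly positive.
Answer: DIVERGES — positive cycle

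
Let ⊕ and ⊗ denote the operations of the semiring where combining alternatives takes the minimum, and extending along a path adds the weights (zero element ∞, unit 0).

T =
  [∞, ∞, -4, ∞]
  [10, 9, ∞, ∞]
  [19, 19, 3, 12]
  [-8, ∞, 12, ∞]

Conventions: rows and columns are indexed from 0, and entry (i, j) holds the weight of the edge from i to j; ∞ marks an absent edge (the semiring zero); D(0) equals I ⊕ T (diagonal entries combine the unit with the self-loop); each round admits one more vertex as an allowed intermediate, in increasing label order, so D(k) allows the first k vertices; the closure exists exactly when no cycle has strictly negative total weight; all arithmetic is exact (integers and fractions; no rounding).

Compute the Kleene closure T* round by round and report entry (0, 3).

D(0):
  [0, ∞, -4, ∞]
  [10, 0, ∞, ∞]
  [19, 19, 0, 12]
  [-8, ∞, 12, 0]
D(1):
  [0, ∞, -4, ∞]
  [10, 0, 6, ∞]
  [19, 19, 0, 12]
  [-8, ∞, -12, 0]
D(2):
  [0, ∞, -4, ∞]
  [10, 0, 6, ∞]
  [19, 19, 0, 12]
  [-8, ∞, -12, 0]
D(3):
  [0, 15, -4, 8]
  [10, 0, 6, 18]
  [19, 19, 0, 12]
  [-8, 7, -12, 0]
D(4):
  [0, 15, -4, 8]
  [10, 0, 6, 18]
  [4, 19, 0, 12]
  [-8, 7, -12, 0]
Answer: T*[0][3] = 8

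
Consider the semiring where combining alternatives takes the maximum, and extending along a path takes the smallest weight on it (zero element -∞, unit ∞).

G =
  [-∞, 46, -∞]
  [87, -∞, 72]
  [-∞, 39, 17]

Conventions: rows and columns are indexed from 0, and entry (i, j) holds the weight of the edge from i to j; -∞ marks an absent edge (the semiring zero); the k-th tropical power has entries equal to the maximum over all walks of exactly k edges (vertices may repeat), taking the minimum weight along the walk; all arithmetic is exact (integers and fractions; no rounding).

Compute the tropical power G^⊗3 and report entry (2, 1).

G^⊗2:
  [46, -∞, 46]
  [-∞, 46, 17]
  [39, 17, 39]
G^⊗3:
  [-∞, 46, 17]
  [46, 17, 46]
  [17, 39, 17]
Key observation: the optimum is the walk 2->1->0->1, with weight 39 min 87 min 46 = 39.
Optimal value attained by: walk 2->1->0->1.
Answer: (G^⊗3)[2][1] = 39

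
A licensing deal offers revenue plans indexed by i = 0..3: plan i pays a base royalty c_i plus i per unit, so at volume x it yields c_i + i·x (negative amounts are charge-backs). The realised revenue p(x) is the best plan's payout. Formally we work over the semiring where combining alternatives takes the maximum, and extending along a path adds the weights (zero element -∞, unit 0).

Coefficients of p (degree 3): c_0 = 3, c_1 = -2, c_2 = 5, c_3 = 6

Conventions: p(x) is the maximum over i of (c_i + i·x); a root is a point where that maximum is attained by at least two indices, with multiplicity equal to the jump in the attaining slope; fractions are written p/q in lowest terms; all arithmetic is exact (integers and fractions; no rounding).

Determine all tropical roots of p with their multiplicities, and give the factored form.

hull edge (i=0, c=3) to (i=3, c=6): slope 1, span 3
Factored form: p(x) = 6 ⊗ (x ⊕ (-1)) ⊗ (x ⊕ (-1)) ⊗ (x ⊕ (-1))
Answer: roots = -1 (mult 3)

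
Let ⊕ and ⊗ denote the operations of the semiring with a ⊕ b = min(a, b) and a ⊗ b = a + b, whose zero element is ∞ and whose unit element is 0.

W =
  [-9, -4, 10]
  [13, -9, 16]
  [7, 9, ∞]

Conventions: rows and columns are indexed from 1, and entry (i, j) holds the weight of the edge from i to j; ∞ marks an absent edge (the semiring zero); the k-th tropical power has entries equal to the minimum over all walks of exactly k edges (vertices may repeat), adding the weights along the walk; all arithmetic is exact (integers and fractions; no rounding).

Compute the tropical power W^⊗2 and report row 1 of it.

W^⊗2:
  [-18, -13, 1]
  [4, -18, 7]
  [-2, 0, 17]
Answer: row 1 of W^⊗2 = [-18, -13, 1]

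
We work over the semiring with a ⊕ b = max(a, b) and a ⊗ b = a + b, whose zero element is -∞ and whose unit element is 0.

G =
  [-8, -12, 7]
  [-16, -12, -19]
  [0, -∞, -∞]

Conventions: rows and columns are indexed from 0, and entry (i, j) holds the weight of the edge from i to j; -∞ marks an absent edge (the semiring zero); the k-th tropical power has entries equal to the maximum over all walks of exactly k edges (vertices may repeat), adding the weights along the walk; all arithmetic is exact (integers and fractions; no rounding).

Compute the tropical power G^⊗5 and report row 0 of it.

G^⊗2:
  [7, -20, -1]
  [-19, -24, -9]
  [-8, -12, 7]
G^⊗3:
  [-1, -5, 14]
  [-9, -31, -12]
  [7, -20, -1]
G^⊗4:
  [14, -13, 6]
  [-12, -21, -2]
  [-1, -5, 14]
G^⊗5:
  [6, 2, 21]
  [-2, -24, -5]
  [14, -13, 6]
Answer: row 0 of G^⊗5 = [6, 2, 21]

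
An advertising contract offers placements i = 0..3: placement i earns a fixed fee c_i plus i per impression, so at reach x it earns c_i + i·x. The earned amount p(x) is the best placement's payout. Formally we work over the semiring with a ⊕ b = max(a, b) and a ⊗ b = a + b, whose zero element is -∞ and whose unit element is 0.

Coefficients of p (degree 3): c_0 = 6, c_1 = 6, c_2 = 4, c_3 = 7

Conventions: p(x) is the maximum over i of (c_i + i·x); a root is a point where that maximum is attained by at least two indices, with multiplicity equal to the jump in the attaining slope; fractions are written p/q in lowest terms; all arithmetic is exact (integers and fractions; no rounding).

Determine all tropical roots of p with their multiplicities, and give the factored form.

hull edge (i=0, c=6) to (i=3, c=7): slope 1/3, span 3
Factored form: p(x) = 7 ⊗ (x ⊕ (-1/3)) ⊗ (x ⊕ (-1/3)) ⊗ (x ⊕ (-1/3))
Answer: roots = -1/3 (mult 3)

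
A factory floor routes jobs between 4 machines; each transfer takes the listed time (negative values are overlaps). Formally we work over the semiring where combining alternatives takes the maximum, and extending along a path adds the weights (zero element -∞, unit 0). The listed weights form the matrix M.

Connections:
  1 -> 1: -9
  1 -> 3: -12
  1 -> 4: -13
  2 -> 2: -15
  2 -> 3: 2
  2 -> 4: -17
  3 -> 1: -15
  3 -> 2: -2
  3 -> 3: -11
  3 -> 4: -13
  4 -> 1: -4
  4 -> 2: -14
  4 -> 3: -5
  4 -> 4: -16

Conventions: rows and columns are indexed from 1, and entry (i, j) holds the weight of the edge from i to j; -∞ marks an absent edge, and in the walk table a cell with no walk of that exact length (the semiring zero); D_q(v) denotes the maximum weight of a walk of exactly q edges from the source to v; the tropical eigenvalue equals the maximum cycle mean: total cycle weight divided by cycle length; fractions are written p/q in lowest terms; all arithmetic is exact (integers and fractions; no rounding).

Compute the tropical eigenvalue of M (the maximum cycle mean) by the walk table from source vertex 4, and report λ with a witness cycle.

q=0: [-∞, -∞, -∞, 0]
q=1: [-4, -14, -5, -16]
q=2: [-13, -7, -12, -17]
q=3: [-21, -14, -5, -24]
q=4: [-20, -7, -12, -18]
Optimal cycle mean attained by: cycle 2->3->2, total 2 + (-2), length 2.
Answer: λ = 0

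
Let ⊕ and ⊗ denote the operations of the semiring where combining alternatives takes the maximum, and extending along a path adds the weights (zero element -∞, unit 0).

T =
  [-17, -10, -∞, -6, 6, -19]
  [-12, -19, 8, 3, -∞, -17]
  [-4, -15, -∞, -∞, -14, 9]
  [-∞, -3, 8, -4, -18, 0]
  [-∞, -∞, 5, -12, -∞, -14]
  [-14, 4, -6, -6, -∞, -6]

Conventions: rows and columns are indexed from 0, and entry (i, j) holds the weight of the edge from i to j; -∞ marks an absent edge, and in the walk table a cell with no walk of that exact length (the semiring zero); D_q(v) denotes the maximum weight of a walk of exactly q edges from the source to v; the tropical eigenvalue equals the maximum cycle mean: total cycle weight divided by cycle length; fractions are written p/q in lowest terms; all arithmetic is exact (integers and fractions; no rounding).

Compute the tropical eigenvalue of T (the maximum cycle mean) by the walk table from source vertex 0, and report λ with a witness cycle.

q=0: [0, -∞, -∞, -∞, -∞, -∞]
q=1: [-17, -10, -∞, -6, 6, -19]
q=2: [-22, -9, 11, -6, -11, -6]
q=3: [7, -2, 2, -6, -3, 20]
q=4: [6, 24, 14, 14, 13, 14]
q=5: [12, 18, 32, 27, 12, 23]
q=6: [28, 27, 35, 23, 18, 41]
Optimal cycle mean attained by: cycle 1->2->5->1, total 8 + 9 + 4, length 3.
Answer: λ = 7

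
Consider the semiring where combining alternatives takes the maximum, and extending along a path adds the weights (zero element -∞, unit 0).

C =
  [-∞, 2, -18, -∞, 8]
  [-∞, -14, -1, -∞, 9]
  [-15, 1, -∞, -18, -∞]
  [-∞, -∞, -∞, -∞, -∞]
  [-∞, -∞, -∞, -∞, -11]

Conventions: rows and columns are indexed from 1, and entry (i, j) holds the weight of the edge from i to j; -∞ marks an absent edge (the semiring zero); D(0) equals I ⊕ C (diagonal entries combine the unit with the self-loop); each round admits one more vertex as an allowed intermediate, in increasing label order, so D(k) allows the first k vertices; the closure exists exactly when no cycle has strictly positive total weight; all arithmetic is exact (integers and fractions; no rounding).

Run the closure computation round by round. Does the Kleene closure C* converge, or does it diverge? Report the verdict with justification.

D(0):
  [0, 2, -18, -∞, 8]
  [-∞, 0, -1, -∞, 9]
  [-15, 1, 0, -18, -∞]
  [-∞, -∞, -∞, 0, -∞]
  [-∞, -∞, -∞, -∞, 0]
D(1):
  [0, 2, -18, -∞, 8]
  [-∞, 0, -1, -∞, 9]
  [-15, 1, 0, -18, -7]
  [-∞, -∞, -∞, 0, -∞]
  [-∞, -∞, -∞, -∞, 0]
D(2):
  [0, 2, 1, -∞, 11]
  [-∞, 0, -1, -∞, 9]
  [-15, 1, 0, -18, 10]
  [-∞, -∞, -∞, 0, -∞]
  [-∞, -∞, -∞, -∞, 0]
D(3):
  [0, 2, 1, -17, 11]
  [-16, 0, -1, -19, 9]
  [-15, 1, 0, -18, 10]
  [-∞, -∞, -∞, 0, -∞]
  [-∞, -∞, -∞, -∞, 0]
D(4):
  [0, 2, 1, -17, 11]
  [-16, 0, -1, -19, 9]
  [-15, 1, 0, -18, 10]
  [-∞, -∞, -∞, 0, -∞]
  [-∞, -∞, -∞, -∞, 0]
D(5):
  [0, 2, 1, -17, 11]
  [-16, 0, -1, -19, 9]
  [-15, 1, 0, -18, 10]
  [-∞, -∞, -∞, 0, -∞]
  [-∞, -∞, -∞, -∞, 0]
Key observation: every diagonal entry stays at the unit through all rounds, so no improving cycle exists.
Answer: CONVERGES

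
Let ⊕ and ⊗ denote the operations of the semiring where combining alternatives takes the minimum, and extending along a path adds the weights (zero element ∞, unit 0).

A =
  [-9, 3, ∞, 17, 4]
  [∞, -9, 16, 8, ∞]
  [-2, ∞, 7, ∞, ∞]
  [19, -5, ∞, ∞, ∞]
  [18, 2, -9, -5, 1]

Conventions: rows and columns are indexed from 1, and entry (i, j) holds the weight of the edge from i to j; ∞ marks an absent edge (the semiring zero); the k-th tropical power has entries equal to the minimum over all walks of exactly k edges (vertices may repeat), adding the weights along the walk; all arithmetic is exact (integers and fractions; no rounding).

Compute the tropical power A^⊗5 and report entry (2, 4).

A^⊗2:
  [-18, -6, -5, -1, -5]
  [14, -18, 7, -1, ∞]
  [-11, 1, 14, 15, 2]
  [10, -14, 11, 3, 23]
  [-11, -10, -8, -4, 2]
A^⊗3:
  [-27, -15, -14, -10, -14]
  [5, -27, -2, -10, 18]
  [-20, -8, -7, -3, -7]
  [1, -23, 2, -6, 14]
  [-20, -19, -7, -3, -7]
A^⊗4:
  [-36, -24, -23, -19, -23]
  [-4, -36, -11, -19, 9]
  [-29, -17, -16, -12, -16]
  [-8, -32, -7, -15, 5]
  [-29, -28, -16, -12, -16]
A^⊗5:
  [-45, -33, -32, -28, -32]
  [-13, -45, -20, -28, 0]
  [-38, -26, -25, -21, -25]
  [-17, -41, -16, -24, -4]
  [-38, -37, -25, -21, -25]
Key observation: the optimum is the walk 2->2->2->2->2->4, with weight (-9) + (-9) + (-9) + (-9) + 8 = -28.
Optimal value attained by: walk 2->2->2->2->2->4.
Answer: (A^⊗5)[2][4] = -28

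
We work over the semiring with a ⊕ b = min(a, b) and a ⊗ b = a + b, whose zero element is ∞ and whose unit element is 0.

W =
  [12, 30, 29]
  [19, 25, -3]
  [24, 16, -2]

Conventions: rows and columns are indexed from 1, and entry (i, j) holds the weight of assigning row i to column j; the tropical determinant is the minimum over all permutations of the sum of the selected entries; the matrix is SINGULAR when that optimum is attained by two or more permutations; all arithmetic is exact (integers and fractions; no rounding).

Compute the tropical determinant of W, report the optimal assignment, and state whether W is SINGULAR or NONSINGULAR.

σ = (1, 2, 3): 12 + 25 + (-2) = 35
σ = (1, 3, 2): 12 + (-3) + 16 = 25
σ = (2, 1, 3): 30 + 19 + (-2) = 47
σ = (2, 3, 1): 30 + (-3) + 24 = 51
σ = (3, 1, 2): 29 + 19 + 16 = 64
σ = (3, 2, 1): 29 + 25 + 24 = 78
Optimal value attained by: σ = (1, 3, 2).
Answer: det⊕(W) = 25; verdict: NONSINGULAR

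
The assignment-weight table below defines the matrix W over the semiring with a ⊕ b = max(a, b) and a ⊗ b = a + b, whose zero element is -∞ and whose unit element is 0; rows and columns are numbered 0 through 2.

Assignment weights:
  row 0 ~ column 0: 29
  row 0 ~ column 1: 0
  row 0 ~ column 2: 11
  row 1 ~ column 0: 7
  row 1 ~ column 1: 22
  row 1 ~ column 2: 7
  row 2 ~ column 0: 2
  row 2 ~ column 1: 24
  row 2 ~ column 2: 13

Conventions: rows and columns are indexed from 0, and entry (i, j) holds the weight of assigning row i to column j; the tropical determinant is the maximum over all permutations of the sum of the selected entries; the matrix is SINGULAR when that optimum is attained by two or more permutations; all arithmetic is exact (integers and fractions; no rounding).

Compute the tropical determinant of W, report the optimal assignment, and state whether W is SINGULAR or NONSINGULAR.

σ = (0, 1, 2): 29 + 22 + 13 = 64
σ = (0, 2, 1): 29 + 7 + 24 = 60
σ = (1, 0, 2): 0 + 7 + 13 = 20
σ = (1, 2, 0): 0 + 7 + 2 = 9
σ = (2, 0, 1): 11 + 7 + 24 = 42
σ = (2, 1, 0): 11 + 22 + 2 = 35
Optimal value attained by: σ = (0, 1, 2).
Answer: det⊕(W) = 64; verdict: NONSINGULAR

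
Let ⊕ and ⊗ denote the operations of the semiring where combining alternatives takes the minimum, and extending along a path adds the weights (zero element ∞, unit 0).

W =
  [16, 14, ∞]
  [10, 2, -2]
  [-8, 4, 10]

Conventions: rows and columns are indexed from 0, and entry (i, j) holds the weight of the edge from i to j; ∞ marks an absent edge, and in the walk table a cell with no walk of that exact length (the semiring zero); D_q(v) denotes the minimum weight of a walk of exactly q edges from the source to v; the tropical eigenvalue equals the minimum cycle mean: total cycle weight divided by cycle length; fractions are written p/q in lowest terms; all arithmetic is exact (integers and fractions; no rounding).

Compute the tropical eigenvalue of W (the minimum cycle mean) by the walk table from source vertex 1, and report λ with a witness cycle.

q=0: [∞, 0, ∞]
q=1: [10, 2, -2]
q=2: [-10, 2, 0]
q=3: [-8, 4, 0]
Optimal cycle mean attained by: cycle 1->2->1, total (-2) + 4, length 2.
Answer: λ = 1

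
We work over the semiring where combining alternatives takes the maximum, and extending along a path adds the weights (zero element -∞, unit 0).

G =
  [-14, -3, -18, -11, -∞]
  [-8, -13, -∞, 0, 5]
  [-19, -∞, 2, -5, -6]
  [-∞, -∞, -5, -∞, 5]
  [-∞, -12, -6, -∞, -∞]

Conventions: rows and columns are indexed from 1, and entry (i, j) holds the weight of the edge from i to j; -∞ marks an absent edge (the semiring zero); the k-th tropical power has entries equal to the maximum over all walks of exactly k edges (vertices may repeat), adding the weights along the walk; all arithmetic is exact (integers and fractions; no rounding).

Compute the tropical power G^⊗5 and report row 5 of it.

G^⊗2:
  [-11, -16, -16, -3, 2]
  [-21, -7, -1, -13, 5]
  [-17, -18, 4, -3, 0]
  [-24, -7, -1, -10, -11]
  [-20, -25, -4, -11, -7]
G^⊗3:
  [-24, -10, -4, -16, 2]
  [-15, -7, 1, -6, -2]
  [-15, -12, 6, -1, 2]
  [-15, -20, 1, -6, -2]
  [-23, -19, -2, -9, -6]
G^⊗4:
  [-18, -10, -2, -9, -5]
  [-15, -14, 3, -4, -1]
  [-13, -10, 8, 1, 4]
  [-18, -14, 3, -4, -1]
  [-21, -18, 0, -7, -4]
G^⊗5:
  [-18, -17, 0, -7, -4]
  [-16, -13, 5, -2, 1]
  [-11, -8, 10, 3, 6]
  [-16, -13, 5, -2, 1]
  [-19, -16, 2, -5, -2]
Answer: row 5 of G^⊗5 = [-19, -16, 2, -5, -2]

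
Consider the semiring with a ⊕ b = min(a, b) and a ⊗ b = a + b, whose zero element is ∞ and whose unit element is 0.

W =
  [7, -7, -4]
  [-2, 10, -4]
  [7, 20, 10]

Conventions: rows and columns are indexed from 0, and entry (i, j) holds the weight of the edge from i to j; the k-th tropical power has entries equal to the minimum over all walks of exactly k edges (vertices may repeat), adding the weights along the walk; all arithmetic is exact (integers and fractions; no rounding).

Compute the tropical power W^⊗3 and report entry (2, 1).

W^⊗2:
  [-9, 0, -11]
  [3, -9, -6]
  [14, 0, 3]
W^⊗3:
  [-4, -16, -13]
  [-11, -4, -13]
  [-2, 7, -4]
Key observation: the optimum is the walk 2->0->0->1, with weight 7 + 7 + (-7) = 7.
Optimal value attained by: walk 2->0->0->1.
Answer: (W^⊗3)[2][1] = 7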